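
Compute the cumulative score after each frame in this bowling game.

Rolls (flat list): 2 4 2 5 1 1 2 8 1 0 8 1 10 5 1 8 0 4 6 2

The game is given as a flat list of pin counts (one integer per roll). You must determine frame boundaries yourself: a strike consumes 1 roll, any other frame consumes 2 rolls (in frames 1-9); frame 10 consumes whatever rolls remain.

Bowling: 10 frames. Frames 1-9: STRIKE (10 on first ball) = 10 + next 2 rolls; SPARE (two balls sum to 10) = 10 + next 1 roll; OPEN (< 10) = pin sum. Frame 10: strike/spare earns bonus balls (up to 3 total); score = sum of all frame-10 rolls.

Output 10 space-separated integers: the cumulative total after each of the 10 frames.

Answer: 6 13 15 26 27 36 52 58 66 78

Derivation:
Frame 1: OPEN (2+4=6). Cumulative: 6
Frame 2: OPEN (2+5=7). Cumulative: 13
Frame 3: OPEN (1+1=2). Cumulative: 15
Frame 4: SPARE (2+8=10). 10 + next roll (1) = 11. Cumulative: 26
Frame 5: OPEN (1+0=1). Cumulative: 27
Frame 6: OPEN (8+1=9). Cumulative: 36
Frame 7: STRIKE. 10 + next two rolls (5+1) = 16. Cumulative: 52
Frame 8: OPEN (5+1=6). Cumulative: 58
Frame 9: OPEN (8+0=8). Cumulative: 66
Frame 10: SPARE. Sum of all frame-10 rolls (4+6+2) = 12. Cumulative: 78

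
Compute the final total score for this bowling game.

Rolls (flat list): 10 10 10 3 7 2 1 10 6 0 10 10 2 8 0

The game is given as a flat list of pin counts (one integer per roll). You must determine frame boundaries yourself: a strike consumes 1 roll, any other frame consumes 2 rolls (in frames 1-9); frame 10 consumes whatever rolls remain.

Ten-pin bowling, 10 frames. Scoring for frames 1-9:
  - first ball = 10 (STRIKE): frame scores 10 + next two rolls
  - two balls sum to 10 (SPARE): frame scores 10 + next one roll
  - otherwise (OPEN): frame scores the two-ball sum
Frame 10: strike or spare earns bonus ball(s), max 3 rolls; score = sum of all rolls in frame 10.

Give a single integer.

Answer: 162

Derivation:
Frame 1: STRIKE. 10 + next two rolls (10+10) = 30. Cumulative: 30
Frame 2: STRIKE. 10 + next two rolls (10+3) = 23. Cumulative: 53
Frame 3: STRIKE. 10 + next two rolls (3+7) = 20. Cumulative: 73
Frame 4: SPARE (3+7=10). 10 + next roll (2) = 12. Cumulative: 85
Frame 5: OPEN (2+1=3). Cumulative: 88
Frame 6: STRIKE. 10 + next two rolls (6+0) = 16. Cumulative: 104
Frame 7: OPEN (6+0=6). Cumulative: 110
Frame 8: STRIKE. 10 + next two rolls (10+2) = 22. Cumulative: 132
Frame 9: STRIKE. 10 + next two rolls (2+8) = 20. Cumulative: 152
Frame 10: SPARE. Sum of all frame-10 rolls (2+8+0) = 10. Cumulative: 162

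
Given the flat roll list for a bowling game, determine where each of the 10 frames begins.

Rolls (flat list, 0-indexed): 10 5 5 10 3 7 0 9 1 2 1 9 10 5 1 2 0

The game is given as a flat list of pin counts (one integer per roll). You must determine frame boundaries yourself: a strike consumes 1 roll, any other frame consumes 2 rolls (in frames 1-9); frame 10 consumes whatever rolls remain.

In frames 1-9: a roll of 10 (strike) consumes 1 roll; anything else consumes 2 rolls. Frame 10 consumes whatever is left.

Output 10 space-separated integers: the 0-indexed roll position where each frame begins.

Answer: 0 1 3 4 6 8 10 12 13 15

Derivation:
Frame 1 starts at roll index 0: roll=10 (strike), consumes 1 roll
Frame 2 starts at roll index 1: rolls=5,5 (sum=10), consumes 2 rolls
Frame 3 starts at roll index 3: roll=10 (strike), consumes 1 roll
Frame 4 starts at roll index 4: rolls=3,7 (sum=10), consumes 2 rolls
Frame 5 starts at roll index 6: rolls=0,9 (sum=9), consumes 2 rolls
Frame 6 starts at roll index 8: rolls=1,2 (sum=3), consumes 2 rolls
Frame 7 starts at roll index 10: rolls=1,9 (sum=10), consumes 2 rolls
Frame 8 starts at roll index 12: roll=10 (strike), consumes 1 roll
Frame 9 starts at roll index 13: rolls=5,1 (sum=6), consumes 2 rolls
Frame 10 starts at roll index 15: 2 remaining rolls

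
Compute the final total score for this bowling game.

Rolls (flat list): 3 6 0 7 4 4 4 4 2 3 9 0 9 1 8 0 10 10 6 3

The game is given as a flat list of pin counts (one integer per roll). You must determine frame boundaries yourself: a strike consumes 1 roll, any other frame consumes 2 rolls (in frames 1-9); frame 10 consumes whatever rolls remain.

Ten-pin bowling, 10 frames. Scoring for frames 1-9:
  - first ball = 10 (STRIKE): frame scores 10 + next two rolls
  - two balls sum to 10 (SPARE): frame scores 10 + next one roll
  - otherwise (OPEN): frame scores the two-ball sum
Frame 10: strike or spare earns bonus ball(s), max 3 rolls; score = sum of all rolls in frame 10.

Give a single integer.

Frame 1: OPEN (3+6=9). Cumulative: 9
Frame 2: OPEN (0+7=7). Cumulative: 16
Frame 3: OPEN (4+4=8). Cumulative: 24
Frame 4: OPEN (4+4=8). Cumulative: 32
Frame 5: OPEN (2+3=5). Cumulative: 37
Frame 6: OPEN (9+0=9). Cumulative: 46
Frame 7: SPARE (9+1=10). 10 + next roll (8) = 18. Cumulative: 64
Frame 8: OPEN (8+0=8). Cumulative: 72
Frame 9: STRIKE. 10 + next two rolls (10+6) = 26. Cumulative: 98
Frame 10: STRIKE. Sum of all frame-10 rolls (10+6+3) = 19. Cumulative: 117

Answer: 117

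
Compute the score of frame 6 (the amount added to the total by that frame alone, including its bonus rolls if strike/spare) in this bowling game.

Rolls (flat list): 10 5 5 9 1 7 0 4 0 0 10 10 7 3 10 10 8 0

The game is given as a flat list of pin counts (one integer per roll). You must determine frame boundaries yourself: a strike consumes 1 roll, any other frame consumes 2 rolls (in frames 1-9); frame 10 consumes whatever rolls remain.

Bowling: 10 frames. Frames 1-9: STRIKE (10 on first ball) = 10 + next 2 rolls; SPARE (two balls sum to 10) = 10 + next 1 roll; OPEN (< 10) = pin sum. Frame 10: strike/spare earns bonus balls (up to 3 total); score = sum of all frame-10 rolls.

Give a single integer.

Frame 1: STRIKE. 10 + next two rolls (5+5) = 20. Cumulative: 20
Frame 2: SPARE (5+5=10). 10 + next roll (9) = 19. Cumulative: 39
Frame 3: SPARE (9+1=10). 10 + next roll (7) = 17. Cumulative: 56
Frame 4: OPEN (7+0=7). Cumulative: 63
Frame 5: OPEN (4+0=4). Cumulative: 67
Frame 6: SPARE (0+10=10). 10 + next roll (10) = 20. Cumulative: 87
Frame 7: STRIKE. 10 + next two rolls (7+3) = 20. Cumulative: 107
Frame 8: SPARE (7+3=10). 10 + next roll (10) = 20. Cumulative: 127

Answer: 20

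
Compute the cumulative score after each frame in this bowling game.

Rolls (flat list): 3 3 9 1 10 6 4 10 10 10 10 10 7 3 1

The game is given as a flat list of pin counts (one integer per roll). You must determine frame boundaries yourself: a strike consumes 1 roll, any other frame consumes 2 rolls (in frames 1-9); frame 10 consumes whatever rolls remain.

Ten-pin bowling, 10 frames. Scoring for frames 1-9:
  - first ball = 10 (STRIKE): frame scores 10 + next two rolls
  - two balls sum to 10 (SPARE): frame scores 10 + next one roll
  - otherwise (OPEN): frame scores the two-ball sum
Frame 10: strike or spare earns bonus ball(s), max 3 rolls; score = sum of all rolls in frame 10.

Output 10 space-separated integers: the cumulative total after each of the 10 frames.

Answer: 6 26 46 66 96 126 156 183 203 214

Derivation:
Frame 1: OPEN (3+3=6). Cumulative: 6
Frame 2: SPARE (9+1=10). 10 + next roll (10) = 20. Cumulative: 26
Frame 3: STRIKE. 10 + next two rolls (6+4) = 20. Cumulative: 46
Frame 4: SPARE (6+4=10). 10 + next roll (10) = 20. Cumulative: 66
Frame 5: STRIKE. 10 + next two rolls (10+10) = 30. Cumulative: 96
Frame 6: STRIKE. 10 + next two rolls (10+10) = 30. Cumulative: 126
Frame 7: STRIKE. 10 + next two rolls (10+10) = 30. Cumulative: 156
Frame 8: STRIKE. 10 + next two rolls (10+7) = 27. Cumulative: 183
Frame 9: STRIKE. 10 + next two rolls (7+3) = 20. Cumulative: 203
Frame 10: SPARE. Sum of all frame-10 rolls (7+3+1) = 11. Cumulative: 214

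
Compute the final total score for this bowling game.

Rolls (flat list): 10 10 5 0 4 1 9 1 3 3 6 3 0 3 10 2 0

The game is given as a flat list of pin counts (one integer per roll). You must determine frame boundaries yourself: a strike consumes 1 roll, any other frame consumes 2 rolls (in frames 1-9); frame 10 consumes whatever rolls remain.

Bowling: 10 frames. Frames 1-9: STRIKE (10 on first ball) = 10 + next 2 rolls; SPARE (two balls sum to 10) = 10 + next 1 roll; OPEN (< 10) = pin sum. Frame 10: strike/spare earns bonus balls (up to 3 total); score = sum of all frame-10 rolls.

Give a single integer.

Frame 1: STRIKE. 10 + next two rolls (10+5) = 25. Cumulative: 25
Frame 2: STRIKE. 10 + next two rolls (5+0) = 15. Cumulative: 40
Frame 3: OPEN (5+0=5). Cumulative: 45
Frame 4: OPEN (4+1=5). Cumulative: 50
Frame 5: SPARE (9+1=10). 10 + next roll (3) = 13. Cumulative: 63
Frame 6: OPEN (3+3=6). Cumulative: 69
Frame 7: OPEN (6+3=9). Cumulative: 78
Frame 8: OPEN (0+3=3). Cumulative: 81
Frame 9: STRIKE. 10 + next two rolls (2+0) = 12. Cumulative: 93
Frame 10: OPEN. Sum of all frame-10 rolls (2+0) = 2. Cumulative: 95

Answer: 95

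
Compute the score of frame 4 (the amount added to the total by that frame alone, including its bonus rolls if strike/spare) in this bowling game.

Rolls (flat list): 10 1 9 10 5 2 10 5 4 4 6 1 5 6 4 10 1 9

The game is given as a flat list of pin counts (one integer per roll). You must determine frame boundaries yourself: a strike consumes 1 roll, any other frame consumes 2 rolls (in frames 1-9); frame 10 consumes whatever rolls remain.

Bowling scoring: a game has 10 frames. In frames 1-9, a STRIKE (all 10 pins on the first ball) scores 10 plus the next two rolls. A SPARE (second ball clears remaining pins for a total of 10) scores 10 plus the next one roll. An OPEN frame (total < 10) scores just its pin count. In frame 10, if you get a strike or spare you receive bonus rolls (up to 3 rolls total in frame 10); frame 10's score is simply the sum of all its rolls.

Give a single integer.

Frame 1: STRIKE. 10 + next two rolls (1+9) = 20. Cumulative: 20
Frame 2: SPARE (1+9=10). 10 + next roll (10) = 20. Cumulative: 40
Frame 3: STRIKE. 10 + next two rolls (5+2) = 17. Cumulative: 57
Frame 4: OPEN (5+2=7). Cumulative: 64
Frame 5: STRIKE. 10 + next two rolls (5+4) = 19. Cumulative: 83
Frame 6: OPEN (5+4=9). Cumulative: 92

Answer: 7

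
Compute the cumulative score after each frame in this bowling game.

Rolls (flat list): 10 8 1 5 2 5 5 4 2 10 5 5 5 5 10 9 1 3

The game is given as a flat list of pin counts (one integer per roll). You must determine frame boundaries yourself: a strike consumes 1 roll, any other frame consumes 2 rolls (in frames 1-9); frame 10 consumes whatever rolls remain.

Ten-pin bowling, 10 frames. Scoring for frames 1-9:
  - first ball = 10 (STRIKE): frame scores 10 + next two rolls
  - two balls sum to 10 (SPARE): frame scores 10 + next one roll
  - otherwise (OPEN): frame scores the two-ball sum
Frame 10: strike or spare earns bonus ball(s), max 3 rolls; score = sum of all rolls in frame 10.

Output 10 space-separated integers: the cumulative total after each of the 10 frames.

Answer: 19 28 35 49 55 75 90 110 130 143

Derivation:
Frame 1: STRIKE. 10 + next two rolls (8+1) = 19. Cumulative: 19
Frame 2: OPEN (8+1=9). Cumulative: 28
Frame 3: OPEN (5+2=7). Cumulative: 35
Frame 4: SPARE (5+5=10). 10 + next roll (4) = 14. Cumulative: 49
Frame 5: OPEN (4+2=6). Cumulative: 55
Frame 6: STRIKE. 10 + next two rolls (5+5) = 20. Cumulative: 75
Frame 7: SPARE (5+5=10). 10 + next roll (5) = 15. Cumulative: 90
Frame 8: SPARE (5+5=10). 10 + next roll (10) = 20. Cumulative: 110
Frame 9: STRIKE. 10 + next two rolls (9+1) = 20. Cumulative: 130
Frame 10: SPARE. Sum of all frame-10 rolls (9+1+3) = 13. Cumulative: 143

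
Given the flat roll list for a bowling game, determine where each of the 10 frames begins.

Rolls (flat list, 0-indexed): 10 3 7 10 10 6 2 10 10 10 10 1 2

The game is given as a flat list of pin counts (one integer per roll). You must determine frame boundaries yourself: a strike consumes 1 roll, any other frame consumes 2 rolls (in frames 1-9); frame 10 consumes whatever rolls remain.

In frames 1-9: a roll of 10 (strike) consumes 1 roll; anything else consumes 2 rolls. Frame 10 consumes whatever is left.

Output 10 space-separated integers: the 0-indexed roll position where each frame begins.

Answer: 0 1 3 4 5 7 8 9 10 11

Derivation:
Frame 1 starts at roll index 0: roll=10 (strike), consumes 1 roll
Frame 2 starts at roll index 1: rolls=3,7 (sum=10), consumes 2 rolls
Frame 3 starts at roll index 3: roll=10 (strike), consumes 1 roll
Frame 4 starts at roll index 4: roll=10 (strike), consumes 1 roll
Frame 5 starts at roll index 5: rolls=6,2 (sum=8), consumes 2 rolls
Frame 6 starts at roll index 7: roll=10 (strike), consumes 1 roll
Frame 7 starts at roll index 8: roll=10 (strike), consumes 1 roll
Frame 8 starts at roll index 9: roll=10 (strike), consumes 1 roll
Frame 9 starts at roll index 10: roll=10 (strike), consumes 1 roll
Frame 10 starts at roll index 11: 2 remaining rolls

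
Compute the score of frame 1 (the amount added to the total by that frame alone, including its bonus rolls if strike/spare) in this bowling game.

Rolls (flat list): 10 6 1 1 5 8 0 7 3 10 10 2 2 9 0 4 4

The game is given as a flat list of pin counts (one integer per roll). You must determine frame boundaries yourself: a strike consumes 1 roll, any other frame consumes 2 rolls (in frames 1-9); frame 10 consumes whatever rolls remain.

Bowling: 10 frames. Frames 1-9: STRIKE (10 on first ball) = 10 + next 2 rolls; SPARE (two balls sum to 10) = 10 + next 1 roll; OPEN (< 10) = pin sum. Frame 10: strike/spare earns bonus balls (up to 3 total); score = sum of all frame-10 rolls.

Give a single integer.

Frame 1: STRIKE. 10 + next two rolls (6+1) = 17. Cumulative: 17
Frame 2: OPEN (6+1=7). Cumulative: 24
Frame 3: OPEN (1+5=6). Cumulative: 30

Answer: 17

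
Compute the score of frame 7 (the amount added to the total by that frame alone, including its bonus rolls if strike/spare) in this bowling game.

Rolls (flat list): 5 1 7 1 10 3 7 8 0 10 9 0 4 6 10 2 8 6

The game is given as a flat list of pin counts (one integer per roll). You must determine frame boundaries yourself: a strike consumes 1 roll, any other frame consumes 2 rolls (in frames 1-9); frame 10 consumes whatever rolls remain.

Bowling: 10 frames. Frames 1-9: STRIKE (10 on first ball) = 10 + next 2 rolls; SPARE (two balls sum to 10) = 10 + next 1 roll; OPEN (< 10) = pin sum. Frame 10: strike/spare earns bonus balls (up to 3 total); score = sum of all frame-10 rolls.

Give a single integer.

Answer: 9

Derivation:
Frame 1: OPEN (5+1=6). Cumulative: 6
Frame 2: OPEN (7+1=8). Cumulative: 14
Frame 3: STRIKE. 10 + next two rolls (3+7) = 20. Cumulative: 34
Frame 4: SPARE (3+7=10). 10 + next roll (8) = 18. Cumulative: 52
Frame 5: OPEN (8+0=8). Cumulative: 60
Frame 6: STRIKE. 10 + next two rolls (9+0) = 19. Cumulative: 79
Frame 7: OPEN (9+0=9). Cumulative: 88
Frame 8: SPARE (4+6=10). 10 + next roll (10) = 20. Cumulative: 108
Frame 9: STRIKE. 10 + next two rolls (2+8) = 20. Cumulative: 128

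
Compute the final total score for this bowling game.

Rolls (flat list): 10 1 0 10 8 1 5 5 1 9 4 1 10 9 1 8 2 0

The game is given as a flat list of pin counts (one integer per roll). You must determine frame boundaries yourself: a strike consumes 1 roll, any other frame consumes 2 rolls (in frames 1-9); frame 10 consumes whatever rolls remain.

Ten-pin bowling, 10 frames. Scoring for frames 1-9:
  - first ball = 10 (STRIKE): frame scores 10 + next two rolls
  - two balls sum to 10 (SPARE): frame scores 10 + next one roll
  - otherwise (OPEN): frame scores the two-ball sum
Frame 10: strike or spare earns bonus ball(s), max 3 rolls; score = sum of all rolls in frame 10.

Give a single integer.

Frame 1: STRIKE. 10 + next two rolls (1+0) = 11. Cumulative: 11
Frame 2: OPEN (1+0=1). Cumulative: 12
Frame 3: STRIKE. 10 + next two rolls (8+1) = 19. Cumulative: 31
Frame 4: OPEN (8+1=9). Cumulative: 40
Frame 5: SPARE (5+5=10). 10 + next roll (1) = 11. Cumulative: 51
Frame 6: SPARE (1+9=10). 10 + next roll (4) = 14. Cumulative: 65
Frame 7: OPEN (4+1=5). Cumulative: 70
Frame 8: STRIKE. 10 + next two rolls (9+1) = 20. Cumulative: 90
Frame 9: SPARE (9+1=10). 10 + next roll (8) = 18. Cumulative: 108
Frame 10: SPARE. Sum of all frame-10 rolls (8+2+0) = 10. Cumulative: 118

Answer: 118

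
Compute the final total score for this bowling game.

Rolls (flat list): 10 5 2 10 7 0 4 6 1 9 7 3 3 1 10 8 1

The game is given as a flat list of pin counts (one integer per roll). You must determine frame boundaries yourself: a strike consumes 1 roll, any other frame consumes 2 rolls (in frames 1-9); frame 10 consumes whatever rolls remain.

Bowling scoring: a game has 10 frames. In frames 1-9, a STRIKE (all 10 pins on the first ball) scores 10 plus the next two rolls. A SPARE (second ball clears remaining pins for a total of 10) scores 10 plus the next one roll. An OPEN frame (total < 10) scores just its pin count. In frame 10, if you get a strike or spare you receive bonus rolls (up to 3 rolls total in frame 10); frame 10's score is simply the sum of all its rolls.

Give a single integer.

Answer: 121

Derivation:
Frame 1: STRIKE. 10 + next two rolls (5+2) = 17. Cumulative: 17
Frame 2: OPEN (5+2=7). Cumulative: 24
Frame 3: STRIKE. 10 + next two rolls (7+0) = 17. Cumulative: 41
Frame 4: OPEN (7+0=7). Cumulative: 48
Frame 5: SPARE (4+6=10). 10 + next roll (1) = 11. Cumulative: 59
Frame 6: SPARE (1+9=10). 10 + next roll (7) = 17. Cumulative: 76
Frame 7: SPARE (7+3=10). 10 + next roll (3) = 13. Cumulative: 89
Frame 8: OPEN (3+1=4). Cumulative: 93
Frame 9: STRIKE. 10 + next two rolls (8+1) = 19. Cumulative: 112
Frame 10: OPEN. Sum of all frame-10 rolls (8+1) = 9. Cumulative: 121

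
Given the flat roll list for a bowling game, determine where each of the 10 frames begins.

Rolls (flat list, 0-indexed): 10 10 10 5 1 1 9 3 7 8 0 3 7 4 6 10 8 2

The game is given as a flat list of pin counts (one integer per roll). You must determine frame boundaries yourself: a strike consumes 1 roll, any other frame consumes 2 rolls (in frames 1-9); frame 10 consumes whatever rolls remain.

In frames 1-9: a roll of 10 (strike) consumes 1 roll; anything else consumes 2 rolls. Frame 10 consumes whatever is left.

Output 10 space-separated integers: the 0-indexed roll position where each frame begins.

Frame 1 starts at roll index 0: roll=10 (strike), consumes 1 roll
Frame 2 starts at roll index 1: roll=10 (strike), consumes 1 roll
Frame 3 starts at roll index 2: roll=10 (strike), consumes 1 roll
Frame 4 starts at roll index 3: rolls=5,1 (sum=6), consumes 2 rolls
Frame 5 starts at roll index 5: rolls=1,9 (sum=10), consumes 2 rolls
Frame 6 starts at roll index 7: rolls=3,7 (sum=10), consumes 2 rolls
Frame 7 starts at roll index 9: rolls=8,0 (sum=8), consumes 2 rolls
Frame 8 starts at roll index 11: rolls=3,7 (sum=10), consumes 2 rolls
Frame 9 starts at roll index 13: rolls=4,6 (sum=10), consumes 2 rolls
Frame 10 starts at roll index 15: 3 remaining rolls

Answer: 0 1 2 3 5 7 9 11 13 15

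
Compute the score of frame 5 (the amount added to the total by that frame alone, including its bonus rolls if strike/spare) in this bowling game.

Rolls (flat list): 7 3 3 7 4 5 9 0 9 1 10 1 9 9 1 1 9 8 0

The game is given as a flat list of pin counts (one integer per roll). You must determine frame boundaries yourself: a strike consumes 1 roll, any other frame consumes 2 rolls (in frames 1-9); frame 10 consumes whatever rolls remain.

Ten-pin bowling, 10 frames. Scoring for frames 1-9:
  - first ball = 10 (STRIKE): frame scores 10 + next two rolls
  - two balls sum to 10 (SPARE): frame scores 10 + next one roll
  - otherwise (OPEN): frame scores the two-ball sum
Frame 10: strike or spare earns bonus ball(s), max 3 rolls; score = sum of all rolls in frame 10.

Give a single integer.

Frame 1: SPARE (7+3=10). 10 + next roll (3) = 13. Cumulative: 13
Frame 2: SPARE (3+7=10). 10 + next roll (4) = 14. Cumulative: 27
Frame 3: OPEN (4+5=9). Cumulative: 36
Frame 4: OPEN (9+0=9). Cumulative: 45
Frame 5: SPARE (9+1=10). 10 + next roll (10) = 20. Cumulative: 65
Frame 6: STRIKE. 10 + next two rolls (1+9) = 20. Cumulative: 85
Frame 7: SPARE (1+9=10). 10 + next roll (9) = 19. Cumulative: 104

Answer: 20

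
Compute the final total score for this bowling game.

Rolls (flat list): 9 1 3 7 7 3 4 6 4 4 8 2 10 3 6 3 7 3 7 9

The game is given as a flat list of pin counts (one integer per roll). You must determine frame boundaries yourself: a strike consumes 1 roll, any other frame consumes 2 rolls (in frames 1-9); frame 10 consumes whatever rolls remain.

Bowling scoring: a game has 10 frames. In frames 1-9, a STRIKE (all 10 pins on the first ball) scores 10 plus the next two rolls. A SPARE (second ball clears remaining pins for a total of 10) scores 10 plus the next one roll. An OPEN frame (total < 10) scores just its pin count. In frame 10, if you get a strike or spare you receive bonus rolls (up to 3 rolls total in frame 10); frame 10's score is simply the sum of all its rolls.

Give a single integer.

Answer: 146

Derivation:
Frame 1: SPARE (9+1=10). 10 + next roll (3) = 13. Cumulative: 13
Frame 2: SPARE (3+7=10). 10 + next roll (7) = 17. Cumulative: 30
Frame 3: SPARE (7+3=10). 10 + next roll (4) = 14. Cumulative: 44
Frame 4: SPARE (4+6=10). 10 + next roll (4) = 14. Cumulative: 58
Frame 5: OPEN (4+4=8). Cumulative: 66
Frame 6: SPARE (8+2=10). 10 + next roll (10) = 20. Cumulative: 86
Frame 7: STRIKE. 10 + next two rolls (3+6) = 19. Cumulative: 105
Frame 8: OPEN (3+6=9). Cumulative: 114
Frame 9: SPARE (3+7=10). 10 + next roll (3) = 13. Cumulative: 127
Frame 10: SPARE. Sum of all frame-10 rolls (3+7+9) = 19. Cumulative: 146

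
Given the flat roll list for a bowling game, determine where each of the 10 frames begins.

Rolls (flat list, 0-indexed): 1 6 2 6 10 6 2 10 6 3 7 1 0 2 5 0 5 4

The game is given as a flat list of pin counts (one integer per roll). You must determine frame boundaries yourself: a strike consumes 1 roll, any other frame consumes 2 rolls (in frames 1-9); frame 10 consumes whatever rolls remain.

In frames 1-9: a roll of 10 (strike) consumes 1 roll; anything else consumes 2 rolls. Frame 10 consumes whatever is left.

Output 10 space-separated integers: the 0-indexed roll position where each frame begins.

Answer: 0 2 4 5 7 8 10 12 14 16

Derivation:
Frame 1 starts at roll index 0: rolls=1,6 (sum=7), consumes 2 rolls
Frame 2 starts at roll index 2: rolls=2,6 (sum=8), consumes 2 rolls
Frame 3 starts at roll index 4: roll=10 (strike), consumes 1 roll
Frame 4 starts at roll index 5: rolls=6,2 (sum=8), consumes 2 rolls
Frame 5 starts at roll index 7: roll=10 (strike), consumes 1 roll
Frame 6 starts at roll index 8: rolls=6,3 (sum=9), consumes 2 rolls
Frame 7 starts at roll index 10: rolls=7,1 (sum=8), consumes 2 rolls
Frame 8 starts at roll index 12: rolls=0,2 (sum=2), consumes 2 rolls
Frame 9 starts at roll index 14: rolls=5,0 (sum=5), consumes 2 rolls
Frame 10 starts at roll index 16: 2 remaining rolls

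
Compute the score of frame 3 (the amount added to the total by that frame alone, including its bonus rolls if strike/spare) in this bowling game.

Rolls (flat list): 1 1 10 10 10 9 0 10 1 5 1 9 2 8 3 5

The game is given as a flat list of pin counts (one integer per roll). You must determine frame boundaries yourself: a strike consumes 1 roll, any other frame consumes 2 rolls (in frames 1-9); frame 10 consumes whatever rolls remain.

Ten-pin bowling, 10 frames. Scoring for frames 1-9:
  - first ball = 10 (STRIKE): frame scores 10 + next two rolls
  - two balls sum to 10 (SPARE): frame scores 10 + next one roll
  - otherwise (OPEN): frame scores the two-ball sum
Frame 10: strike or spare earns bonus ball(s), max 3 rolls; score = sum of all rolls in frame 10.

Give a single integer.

Answer: 29

Derivation:
Frame 1: OPEN (1+1=2). Cumulative: 2
Frame 2: STRIKE. 10 + next two rolls (10+10) = 30. Cumulative: 32
Frame 3: STRIKE. 10 + next two rolls (10+9) = 29. Cumulative: 61
Frame 4: STRIKE. 10 + next two rolls (9+0) = 19. Cumulative: 80
Frame 5: OPEN (9+0=9). Cumulative: 89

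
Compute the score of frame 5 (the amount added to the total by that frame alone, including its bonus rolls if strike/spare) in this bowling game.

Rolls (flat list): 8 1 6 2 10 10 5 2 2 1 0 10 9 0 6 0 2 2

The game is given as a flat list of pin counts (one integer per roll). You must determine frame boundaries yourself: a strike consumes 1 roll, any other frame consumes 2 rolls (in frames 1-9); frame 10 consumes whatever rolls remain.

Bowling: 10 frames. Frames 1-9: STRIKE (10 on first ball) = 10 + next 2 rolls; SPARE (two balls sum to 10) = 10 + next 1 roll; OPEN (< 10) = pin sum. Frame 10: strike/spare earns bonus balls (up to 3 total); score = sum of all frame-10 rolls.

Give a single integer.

Answer: 7

Derivation:
Frame 1: OPEN (8+1=9). Cumulative: 9
Frame 2: OPEN (6+2=8). Cumulative: 17
Frame 3: STRIKE. 10 + next two rolls (10+5) = 25. Cumulative: 42
Frame 4: STRIKE. 10 + next two rolls (5+2) = 17. Cumulative: 59
Frame 5: OPEN (5+2=7). Cumulative: 66
Frame 6: OPEN (2+1=3). Cumulative: 69
Frame 7: SPARE (0+10=10). 10 + next roll (9) = 19. Cumulative: 88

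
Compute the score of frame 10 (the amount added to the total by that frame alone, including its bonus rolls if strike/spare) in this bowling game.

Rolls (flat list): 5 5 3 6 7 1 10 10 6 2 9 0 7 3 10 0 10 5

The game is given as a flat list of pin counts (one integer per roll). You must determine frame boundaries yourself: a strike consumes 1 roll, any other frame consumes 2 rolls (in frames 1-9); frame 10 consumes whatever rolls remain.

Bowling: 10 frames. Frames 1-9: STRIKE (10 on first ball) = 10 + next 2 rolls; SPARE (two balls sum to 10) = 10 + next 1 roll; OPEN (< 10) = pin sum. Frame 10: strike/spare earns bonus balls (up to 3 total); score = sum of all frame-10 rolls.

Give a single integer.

Answer: 15

Derivation:
Frame 1: SPARE (5+5=10). 10 + next roll (3) = 13. Cumulative: 13
Frame 2: OPEN (3+6=9). Cumulative: 22
Frame 3: OPEN (7+1=8). Cumulative: 30
Frame 4: STRIKE. 10 + next two rolls (10+6) = 26. Cumulative: 56
Frame 5: STRIKE. 10 + next two rolls (6+2) = 18. Cumulative: 74
Frame 6: OPEN (6+2=8). Cumulative: 82
Frame 7: OPEN (9+0=9). Cumulative: 91
Frame 8: SPARE (7+3=10). 10 + next roll (10) = 20. Cumulative: 111
Frame 9: STRIKE. 10 + next two rolls (0+10) = 20. Cumulative: 131
Frame 10: SPARE. Sum of all frame-10 rolls (0+10+5) = 15. Cumulative: 146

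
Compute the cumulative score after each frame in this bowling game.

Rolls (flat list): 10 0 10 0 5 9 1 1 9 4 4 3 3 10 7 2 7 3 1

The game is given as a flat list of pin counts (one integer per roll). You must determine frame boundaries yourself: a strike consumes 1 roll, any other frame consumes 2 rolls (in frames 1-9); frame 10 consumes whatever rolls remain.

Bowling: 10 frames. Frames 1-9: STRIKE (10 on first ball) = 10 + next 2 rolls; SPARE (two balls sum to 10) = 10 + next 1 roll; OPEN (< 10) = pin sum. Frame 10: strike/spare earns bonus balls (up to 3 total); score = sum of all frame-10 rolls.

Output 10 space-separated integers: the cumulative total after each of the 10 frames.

Answer: 20 30 35 46 60 68 74 93 102 113

Derivation:
Frame 1: STRIKE. 10 + next two rolls (0+10) = 20. Cumulative: 20
Frame 2: SPARE (0+10=10). 10 + next roll (0) = 10. Cumulative: 30
Frame 3: OPEN (0+5=5). Cumulative: 35
Frame 4: SPARE (9+1=10). 10 + next roll (1) = 11. Cumulative: 46
Frame 5: SPARE (1+9=10). 10 + next roll (4) = 14. Cumulative: 60
Frame 6: OPEN (4+4=8). Cumulative: 68
Frame 7: OPEN (3+3=6). Cumulative: 74
Frame 8: STRIKE. 10 + next two rolls (7+2) = 19. Cumulative: 93
Frame 9: OPEN (7+2=9). Cumulative: 102
Frame 10: SPARE. Sum of all frame-10 rolls (7+3+1) = 11. Cumulative: 113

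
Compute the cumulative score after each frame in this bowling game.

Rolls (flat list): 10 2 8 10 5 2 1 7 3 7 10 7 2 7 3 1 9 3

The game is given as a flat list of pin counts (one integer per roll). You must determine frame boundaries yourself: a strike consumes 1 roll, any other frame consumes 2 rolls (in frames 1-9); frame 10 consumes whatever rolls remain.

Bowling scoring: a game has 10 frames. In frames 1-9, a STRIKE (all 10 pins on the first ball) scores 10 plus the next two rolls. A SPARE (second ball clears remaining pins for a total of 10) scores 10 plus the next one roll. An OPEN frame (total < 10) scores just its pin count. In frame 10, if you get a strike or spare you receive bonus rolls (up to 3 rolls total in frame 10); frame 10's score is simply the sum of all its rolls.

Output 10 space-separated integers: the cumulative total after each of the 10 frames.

Answer: 20 40 57 64 72 92 111 120 131 144

Derivation:
Frame 1: STRIKE. 10 + next two rolls (2+8) = 20. Cumulative: 20
Frame 2: SPARE (2+8=10). 10 + next roll (10) = 20. Cumulative: 40
Frame 3: STRIKE. 10 + next two rolls (5+2) = 17. Cumulative: 57
Frame 4: OPEN (5+2=7). Cumulative: 64
Frame 5: OPEN (1+7=8). Cumulative: 72
Frame 6: SPARE (3+7=10). 10 + next roll (10) = 20. Cumulative: 92
Frame 7: STRIKE. 10 + next two rolls (7+2) = 19. Cumulative: 111
Frame 8: OPEN (7+2=9). Cumulative: 120
Frame 9: SPARE (7+3=10). 10 + next roll (1) = 11. Cumulative: 131
Frame 10: SPARE. Sum of all frame-10 rolls (1+9+3) = 13. Cumulative: 144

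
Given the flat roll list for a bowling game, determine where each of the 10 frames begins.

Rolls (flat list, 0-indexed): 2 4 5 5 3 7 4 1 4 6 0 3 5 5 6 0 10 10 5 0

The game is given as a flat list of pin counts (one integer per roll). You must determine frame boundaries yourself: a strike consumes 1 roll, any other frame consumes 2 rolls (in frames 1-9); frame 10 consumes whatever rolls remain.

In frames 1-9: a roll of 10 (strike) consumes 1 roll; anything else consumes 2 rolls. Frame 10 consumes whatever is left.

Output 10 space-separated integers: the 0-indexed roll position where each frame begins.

Frame 1 starts at roll index 0: rolls=2,4 (sum=6), consumes 2 rolls
Frame 2 starts at roll index 2: rolls=5,5 (sum=10), consumes 2 rolls
Frame 3 starts at roll index 4: rolls=3,7 (sum=10), consumes 2 rolls
Frame 4 starts at roll index 6: rolls=4,1 (sum=5), consumes 2 rolls
Frame 5 starts at roll index 8: rolls=4,6 (sum=10), consumes 2 rolls
Frame 6 starts at roll index 10: rolls=0,3 (sum=3), consumes 2 rolls
Frame 7 starts at roll index 12: rolls=5,5 (sum=10), consumes 2 rolls
Frame 8 starts at roll index 14: rolls=6,0 (sum=6), consumes 2 rolls
Frame 9 starts at roll index 16: roll=10 (strike), consumes 1 roll
Frame 10 starts at roll index 17: 3 remaining rolls

Answer: 0 2 4 6 8 10 12 14 16 17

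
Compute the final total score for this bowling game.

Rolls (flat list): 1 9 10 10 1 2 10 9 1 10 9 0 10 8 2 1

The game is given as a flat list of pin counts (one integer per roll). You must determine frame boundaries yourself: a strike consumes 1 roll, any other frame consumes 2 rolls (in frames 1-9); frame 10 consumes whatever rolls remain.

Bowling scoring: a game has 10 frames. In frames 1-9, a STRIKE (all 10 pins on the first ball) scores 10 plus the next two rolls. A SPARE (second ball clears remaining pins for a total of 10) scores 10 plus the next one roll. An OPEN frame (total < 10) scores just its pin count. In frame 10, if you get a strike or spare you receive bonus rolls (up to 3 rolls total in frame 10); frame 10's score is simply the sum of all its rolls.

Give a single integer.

Answer: 156

Derivation:
Frame 1: SPARE (1+9=10). 10 + next roll (10) = 20. Cumulative: 20
Frame 2: STRIKE. 10 + next two rolls (10+1) = 21. Cumulative: 41
Frame 3: STRIKE. 10 + next two rolls (1+2) = 13. Cumulative: 54
Frame 4: OPEN (1+2=3). Cumulative: 57
Frame 5: STRIKE. 10 + next two rolls (9+1) = 20. Cumulative: 77
Frame 6: SPARE (9+1=10). 10 + next roll (10) = 20. Cumulative: 97
Frame 7: STRIKE. 10 + next two rolls (9+0) = 19. Cumulative: 116
Frame 8: OPEN (9+0=9). Cumulative: 125
Frame 9: STRIKE. 10 + next two rolls (8+2) = 20. Cumulative: 145
Frame 10: SPARE. Sum of all frame-10 rolls (8+2+1) = 11. Cumulative: 156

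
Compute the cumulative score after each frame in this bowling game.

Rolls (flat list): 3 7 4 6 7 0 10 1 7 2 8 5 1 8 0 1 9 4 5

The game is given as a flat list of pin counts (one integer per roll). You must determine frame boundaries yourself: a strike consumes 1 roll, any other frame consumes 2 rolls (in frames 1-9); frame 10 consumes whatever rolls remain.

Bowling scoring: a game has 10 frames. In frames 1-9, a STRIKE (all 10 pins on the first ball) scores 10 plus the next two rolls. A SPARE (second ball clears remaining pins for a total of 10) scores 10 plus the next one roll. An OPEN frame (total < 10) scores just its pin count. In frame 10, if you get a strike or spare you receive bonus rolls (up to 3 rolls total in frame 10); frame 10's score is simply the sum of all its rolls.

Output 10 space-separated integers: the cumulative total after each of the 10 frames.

Frame 1: SPARE (3+7=10). 10 + next roll (4) = 14. Cumulative: 14
Frame 2: SPARE (4+6=10). 10 + next roll (7) = 17. Cumulative: 31
Frame 3: OPEN (7+0=7). Cumulative: 38
Frame 4: STRIKE. 10 + next two rolls (1+7) = 18. Cumulative: 56
Frame 5: OPEN (1+7=8). Cumulative: 64
Frame 6: SPARE (2+8=10). 10 + next roll (5) = 15. Cumulative: 79
Frame 7: OPEN (5+1=6). Cumulative: 85
Frame 8: OPEN (8+0=8). Cumulative: 93
Frame 9: SPARE (1+9=10). 10 + next roll (4) = 14. Cumulative: 107
Frame 10: OPEN. Sum of all frame-10 rolls (4+5) = 9. Cumulative: 116

Answer: 14 31 38 56 64 79 85 93 107 116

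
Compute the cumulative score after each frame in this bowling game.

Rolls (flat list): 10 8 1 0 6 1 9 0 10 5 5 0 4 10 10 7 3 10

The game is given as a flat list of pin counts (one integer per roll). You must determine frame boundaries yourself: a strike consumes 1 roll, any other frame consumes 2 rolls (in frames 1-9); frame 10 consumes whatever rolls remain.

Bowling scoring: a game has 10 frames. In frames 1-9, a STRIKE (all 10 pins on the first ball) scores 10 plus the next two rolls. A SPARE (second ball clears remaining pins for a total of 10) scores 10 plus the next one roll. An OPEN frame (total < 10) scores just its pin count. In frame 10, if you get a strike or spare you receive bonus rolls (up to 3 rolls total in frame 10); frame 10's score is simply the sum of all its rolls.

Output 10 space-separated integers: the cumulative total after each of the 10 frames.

Frame 1: STRIKE. 10 + next two rolls (8+1) = 19. Cumulative: 19
Frame 2: OPEN (8+1=9). Cumulative: 28
Frame 3: OPEN (0+6=6). Cumulative: 34
Frame 4: SPARE (1+9=10). 10 + next roll (0) = 10. Cumulative: 44
Frame 5: SPARE (0+10=10). 10 + next roll (5) = 15. Cumulative: 59
Frame 6: SPARE (5+5=10). 10 + next roll (0) = 10. Cumulative: 69
Frame 7: OPEN (0+4=4). Cumulative: 73
Frame 8: STRIKE. 10 + next two rolls (10+7) = 27. Cumulative: 100
Frame 9: STRIKE. 10 + next two rolls (7+3) = 20. Cumulative: 120
Frame 10: SPARE. Sum of all frame-10 rolls (7+3+10) = 20. Cumulative: 140

Answer: 19 28 34 44 59 69 73 100 120 140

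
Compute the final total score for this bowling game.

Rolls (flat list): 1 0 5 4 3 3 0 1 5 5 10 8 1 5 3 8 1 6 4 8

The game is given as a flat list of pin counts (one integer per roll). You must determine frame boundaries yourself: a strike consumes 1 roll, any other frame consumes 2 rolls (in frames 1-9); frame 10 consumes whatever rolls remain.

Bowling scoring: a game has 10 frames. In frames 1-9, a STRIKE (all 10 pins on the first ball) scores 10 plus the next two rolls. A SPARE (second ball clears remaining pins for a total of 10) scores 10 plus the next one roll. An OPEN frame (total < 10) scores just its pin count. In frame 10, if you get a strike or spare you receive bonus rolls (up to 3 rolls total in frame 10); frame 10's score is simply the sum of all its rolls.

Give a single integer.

Answer: 100

Derivation:
Frame 1: OPEN (1+0=1). Cumulative: 1
Frame 2: OPEN (5+4=9). Cumulative: 10
Frame 3: OPEN (3+3=6). Cumulative: 16
Frame 4: OPEN (0+1=1). Cumulative: 17
Frame 5: SPARE (5+5=10). 10 + next roll (10) = 20. Cumulative: 37
Frame 6: STRIKE. 10 + next two rolls (8+1) = 19. Cumulative: 56
Frame 7: OPEN (8+1=9). Cumulative: 65
Frame 8: OPEN (5+3=8). Cumulative: 73
Frame 9: OPEN (8+1=9). Cumulative: 82
Frame 10: SPARE. Sum of all frame-10 rolls (6+4+8) = 18. Cumulative: 100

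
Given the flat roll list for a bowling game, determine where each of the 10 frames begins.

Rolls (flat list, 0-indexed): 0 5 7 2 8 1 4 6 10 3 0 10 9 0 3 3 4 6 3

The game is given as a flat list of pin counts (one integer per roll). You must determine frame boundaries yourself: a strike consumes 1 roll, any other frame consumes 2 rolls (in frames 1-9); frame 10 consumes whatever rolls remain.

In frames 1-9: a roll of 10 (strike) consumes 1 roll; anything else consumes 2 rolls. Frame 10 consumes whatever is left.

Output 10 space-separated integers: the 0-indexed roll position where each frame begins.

Answer: 0 2 4 6 8 9 11 12 14 16

Derivation:
Frame 1 starts at roll index 0: rolls=0,5 (sum=5), consumes 2 rolls
Frame 2 starts at roll index 2: rolls=7,2 (sum=9), consumes 2 rolls
Frame 3 starts at roll index 4: rolls=8,1 (sum=9), consumes 2 rolls
Frame 4 starts at roll index 6: rolls=4,6 (sum=10), consumes 2 rolls
Frame 5 starts at roll index 8: roll=10 (strike), consumes 1 roll
Frame 6 starts at roll index 9: rolls=3,0 (sum=3), consumes 2 rolls
Frame 7 starts at roll index 11: roll=10 (strike), consumes 1 roll
Frame 8 starts at roll index 12: rolls=9,0 (sum=9), consumes 2 rolls
Frame 9 starts at roll index 14: rolls=3,3 (sum=6), consumes 2 rolls
Frame 10 starts at roll index 16: 3 remaining rolls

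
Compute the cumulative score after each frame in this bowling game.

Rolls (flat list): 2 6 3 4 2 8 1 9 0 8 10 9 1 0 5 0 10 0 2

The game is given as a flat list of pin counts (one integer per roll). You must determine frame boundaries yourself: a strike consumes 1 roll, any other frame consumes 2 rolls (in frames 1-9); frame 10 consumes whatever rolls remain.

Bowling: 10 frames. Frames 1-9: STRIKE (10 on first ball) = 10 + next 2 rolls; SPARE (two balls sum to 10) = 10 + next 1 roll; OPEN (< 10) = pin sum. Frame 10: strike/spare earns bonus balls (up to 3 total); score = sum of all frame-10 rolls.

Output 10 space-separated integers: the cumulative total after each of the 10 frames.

Answer: 8 15 26 36 44 64 74 79 89 91

Derivation:
Frame 1: OPEN (2+6=8). Cumulative: 8
Frame 2: OPEN (3+4=7). Cumulative: 15
Frame 3: SPARE (2+8=10). 10 + next roll (1) = 11. Cumulative: 26
Frame 4: SPARE (1+9=10). 10 + next roll (0) = 10. Cumulative: 36
Frame 5: OPEN (0+8=8). Cumulative: 44
Frame 6: STRIKE. 10 + next two rolls (9+1) = 20. Cumulative: 64
Frame 7: SPARE (9+1=10). 10 + next roll (0) = 10. Cumulative: 74
Frame 8: OPEN (0+5=5). Cumulative: 79
Frame 9: SPARE (0+10=10). 10 + next roll (0) = 10. Cumulative: 89
Frame 10: OPEN. Sum of all frame-10 rolls (0+2) = 2. Cumulative: 91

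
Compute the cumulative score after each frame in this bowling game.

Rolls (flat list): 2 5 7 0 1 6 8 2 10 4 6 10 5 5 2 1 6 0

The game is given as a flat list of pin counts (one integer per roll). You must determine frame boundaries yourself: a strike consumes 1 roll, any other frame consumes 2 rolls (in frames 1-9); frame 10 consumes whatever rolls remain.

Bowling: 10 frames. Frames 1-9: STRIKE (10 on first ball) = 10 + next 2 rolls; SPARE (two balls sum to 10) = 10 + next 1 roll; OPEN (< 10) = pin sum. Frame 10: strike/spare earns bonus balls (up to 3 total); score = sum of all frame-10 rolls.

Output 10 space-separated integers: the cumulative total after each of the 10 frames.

Answer: 7 14 21 41 61 81 101 113 116 122

Derivation:
Frame 1: OPEN (2+5=7). Cumulative: 7
Frame 2: OPEN (7+0=7). Cumulative: 14
Frame 3: OPEN (1+6=7). Cumulative: 21
Frame 4: SPARE (8+2=10). 10 + next roll (10) = 20. Cumulative: 41
Frame 5: STRIKE. 10 + next two rolls (4+6) = 20. Cumulative: 61
Frame 6: SPARE (4+6=10). 10 + next roll (10) = 20. Cumulative: 81
Frame 7: STRIKE. 10 + next two rolls (5+5) = 20. Cumulative: 101
Frame 8: SPARE (5+5=10). 10 + next roll (2) = 12. Cumulative: 113
Frame 9: OPEN (2+1=3). Cumulative: 116
Frame 10: OPEN. Sum of all frame-10 rolls (6+0) = 6. Cumulative: 122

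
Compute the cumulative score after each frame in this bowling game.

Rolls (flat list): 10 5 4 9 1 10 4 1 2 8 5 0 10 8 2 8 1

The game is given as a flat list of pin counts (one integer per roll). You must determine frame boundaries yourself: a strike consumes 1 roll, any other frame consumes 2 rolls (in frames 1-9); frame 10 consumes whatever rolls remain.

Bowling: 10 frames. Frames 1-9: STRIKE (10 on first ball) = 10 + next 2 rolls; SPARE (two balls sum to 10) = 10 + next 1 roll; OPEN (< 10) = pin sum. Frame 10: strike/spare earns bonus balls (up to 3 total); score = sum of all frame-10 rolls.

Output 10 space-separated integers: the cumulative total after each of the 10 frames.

Frame 1: STRIKE. 10 + next two rolls (5+4) = 19. Cumulative: 19
Frame 2: OPEN (5+4=9). Cumulative: 28
Frame 3: SPARE (9+1=10). 10 + next roll (10) = 20. Cumulative: 48
Frame 4: STRIKE. 10 + next two rolls (4+1) = 15. Cumulative: 63
Frame 5: OPEN (4+1=5). Cumulative: 68
Frame 6: SPARE (2+8=10). 10 + next roll (5) = 15. Cumulative: 83
Frame 7: OPEN (5+0=5). Cumulative: 88
Frame 8: STRIKE. 10 + next two rolls (8+2) = 20. Cumulative: 108
Frame 9: SPARE (8+2=10). 10 + next roll (8) = 18. Cumulative: 126
Frame 10: OPEN. Sum of all frame-10 rolls (8+1) = 9. Cumulative: 135

Answer: 19 28 48 63 68 83 88 108 126 135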